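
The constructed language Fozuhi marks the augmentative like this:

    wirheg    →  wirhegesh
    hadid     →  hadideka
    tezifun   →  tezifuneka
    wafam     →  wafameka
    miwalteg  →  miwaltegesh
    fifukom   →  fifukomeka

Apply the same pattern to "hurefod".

wirheg and wafam both begin with w- yet inflect differently (wirhegesh, wafameka), so the first letter is not what conditions the rule; the final letter is.
"hurefod" ends in -d. The one such stem in the data (hadid → hadideka) adds -eka, so the same rule applies.
So hurefod → hurefodeka.

hurefodeka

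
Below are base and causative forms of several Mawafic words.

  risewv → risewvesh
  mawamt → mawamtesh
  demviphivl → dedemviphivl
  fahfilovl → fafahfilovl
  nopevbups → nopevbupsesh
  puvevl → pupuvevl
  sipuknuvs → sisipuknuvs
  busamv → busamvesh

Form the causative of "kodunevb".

kokodunevb

sipuknuvs and nopevbups both end in -s yet inflect differently (sisipuknuvs, nopevbupsesh), so the final letter is not what conditions the rule; the second-to-last letter is.
"kodunevb" has second-to-last letter 'v'. The stems whose second-to-last letter is 'v' (puvevl → pupuvevl, demviphivl → dedemviphivl, sipuknuvs → sisipuknuvs) repeat the first consonant+vowel as a prefix.
So kodunevb → kokodunevb.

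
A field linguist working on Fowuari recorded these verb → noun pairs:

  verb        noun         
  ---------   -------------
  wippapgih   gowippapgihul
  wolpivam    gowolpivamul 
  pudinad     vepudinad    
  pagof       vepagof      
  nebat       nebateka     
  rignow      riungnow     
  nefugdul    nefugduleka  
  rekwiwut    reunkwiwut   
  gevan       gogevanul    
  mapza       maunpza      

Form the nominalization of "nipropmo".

nebat and rekwiwut both end in -t yet inflect differently (nebateka, reunkwiwut), so the final letter is not what conditions the rule; the first letter is.
"nipropmo" begins with n-. The stems beginning with n- (nebat → nebateka, nefugdul → nefugduleka) add -eka.
So nipropmo → nipropmoeka.

nipropmoeka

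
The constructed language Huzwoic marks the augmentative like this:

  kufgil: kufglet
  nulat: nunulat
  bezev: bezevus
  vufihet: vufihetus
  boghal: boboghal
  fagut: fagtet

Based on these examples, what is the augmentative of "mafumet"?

vufihet and nulat both end in -t yet inflect differently (vufihetus, nunulat), so the final letter is not what conditions the rule; the last vowel is.
"mafumet" has last vowel 'e'. The stems whose last vowel is 'e' (bezev → bezevus, vufihet → vufihetus) add -us.
So mafumet → mafumetus.

mafumetus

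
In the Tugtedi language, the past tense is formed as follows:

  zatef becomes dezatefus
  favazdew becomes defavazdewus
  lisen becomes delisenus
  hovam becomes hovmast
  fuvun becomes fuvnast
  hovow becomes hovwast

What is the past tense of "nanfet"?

lisen and fuvun both end in -n yet inflect differently (delisenus, fuvnast), so the final letter is not what conditions the rule; the last vowel is.
"nanfet" has last vowel 'e'. The stems whose last vowel is 'e' (zatef → dezatefus, favazdew → defavazdewus, lisen → delisenus) add de- … -us around the stem.
The other pattern: stems whose last vowel is 'a', 'o' or 'u' delete the last vowel and add -ast.
So nanfet → denanfetus.

denanfetus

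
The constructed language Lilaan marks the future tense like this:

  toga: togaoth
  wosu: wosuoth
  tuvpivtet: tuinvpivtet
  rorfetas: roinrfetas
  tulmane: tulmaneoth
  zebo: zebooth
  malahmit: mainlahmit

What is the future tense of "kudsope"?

rorfetas and toga both have last vowel 'a' yet inflect differently (roinrfetas, togaoth), so the last vowel is not what conditions the rule; whether the stem ends in a vowel or a consonant is.
"kudsope" ends in a vowel. The stems ending in a vowel (wosu → wosuoth, toga → togaoth, tulmane → tulmaneoth) add -oth.
So kudsope → kudsopeoth.

kudsopeoth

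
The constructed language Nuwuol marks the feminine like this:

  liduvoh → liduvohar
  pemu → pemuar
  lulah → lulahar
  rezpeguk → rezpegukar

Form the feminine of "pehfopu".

pehfopuar

Every pair shown (liduvoh → liduvohar, pemu → pemuar, lulah → lulahar, …) follows the same rule: add -ar.
So pehfopu → pehfopuar.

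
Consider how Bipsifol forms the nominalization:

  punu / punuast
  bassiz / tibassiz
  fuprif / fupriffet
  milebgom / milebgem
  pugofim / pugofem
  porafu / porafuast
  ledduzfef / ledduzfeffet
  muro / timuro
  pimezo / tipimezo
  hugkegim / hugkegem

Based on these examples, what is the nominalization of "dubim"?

dubem

hugkegim and fuprif both have last vowel 'i' yet inflect differently (hugkegem, fupriffet), so the last vowel is not what conditions the rule; the final letter is.
"dubim" ends in -m. The stems ending in -m (hugkegim → hugkegem, milebgom → milebgem, pugofim → pugofem) change the last vowel to 'e'.
So dubim → dubem.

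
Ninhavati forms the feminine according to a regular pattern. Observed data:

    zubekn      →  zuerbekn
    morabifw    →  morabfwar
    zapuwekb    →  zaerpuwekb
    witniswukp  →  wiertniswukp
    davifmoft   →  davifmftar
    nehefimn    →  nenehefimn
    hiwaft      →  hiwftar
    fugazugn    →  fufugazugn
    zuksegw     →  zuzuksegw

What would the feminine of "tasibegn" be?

tatasibegn

"tasibegn" has second-to-last letter 'g'. The stems whose second-to-last letter is 'g' (zuksegw → zuzuksegw, fugazugn → fufugazugn) repeat the first consonant+vowel as a prefix.
The other patterns: stems whose second-to-last letter is 'k' insert -er- after the first vowel; stems whose second-to-last letter is 'f' delete the last vowel and add -ar.
So tasibegn → tatasibegn.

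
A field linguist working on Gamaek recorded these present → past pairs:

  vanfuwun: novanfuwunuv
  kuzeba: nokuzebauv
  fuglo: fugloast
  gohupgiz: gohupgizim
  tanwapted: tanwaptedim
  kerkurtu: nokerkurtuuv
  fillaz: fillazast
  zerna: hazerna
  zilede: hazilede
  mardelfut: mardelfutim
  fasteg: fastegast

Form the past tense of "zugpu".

zerna and kuzeba both end in -a yet inflect differently (hazerna, nokuzebauv), so the final letter is not what conditions the rule; the first letter is.
"zugpu" begins with z-. The stems beginning with z- (zerna → hazerna, zilede → hazilede) add the prefix ha-.
So zugpu → hazugpu.

hazugpu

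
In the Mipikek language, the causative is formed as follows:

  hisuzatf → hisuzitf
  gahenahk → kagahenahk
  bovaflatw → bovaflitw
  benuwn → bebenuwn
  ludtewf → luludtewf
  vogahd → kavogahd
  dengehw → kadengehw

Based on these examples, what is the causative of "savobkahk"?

kasavobkahk

hisuzatf and ludtewf both end in -f yet inflect differently (hisuzitf, luludtewf), so the final letter is not what conditions the rule; the second-to-last letter is.
"savobkahk" has second-to-last letter 'h'. The stems whose second-to-last letter is 'h' (vogahd → kavogahd, dengehw → kadengehw, gahenahk → kagahenahk) add the prefix ka-.
The other patterns: stems whose second-to-last letter is 't' change the last vowel to 'i'; stems whose second-to-last letter is 'w' repeat the first consonant+vowel as a prefix.
So savobkahk → kasavobkahk.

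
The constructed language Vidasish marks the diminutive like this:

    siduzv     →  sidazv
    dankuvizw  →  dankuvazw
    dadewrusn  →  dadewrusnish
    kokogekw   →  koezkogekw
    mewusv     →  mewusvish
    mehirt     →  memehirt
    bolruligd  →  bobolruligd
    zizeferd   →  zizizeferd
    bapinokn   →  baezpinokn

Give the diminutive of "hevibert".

hehevibert

"hevibert" has second-to-last letter 'r'. The stems whose second-to-last letter is 'r' (zizeferd → zizizeferd, mehirt → memehirt) repeat the first consonant+vowel as a prefix.
The other patterns: stems whose second-to-last letter is 'z' change the last vowel to 'a'; stems whose second-to-last letter is 's' add -ish; stems whose second-to-last letter is 'k' insert -ez- after the first vowel.
So hevibert → hehevibert.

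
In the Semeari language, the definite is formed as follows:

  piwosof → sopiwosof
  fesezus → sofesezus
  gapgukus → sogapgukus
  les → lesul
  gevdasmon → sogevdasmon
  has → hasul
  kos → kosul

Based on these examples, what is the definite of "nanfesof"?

les and gapgukus both end in -s yet inflect differently (lesul, sogapgukus), so the final letter is not what conditions the rule; the number of vowels is.
"nanfesof" has 3 vowels. The stems with 3 vowels (gevdasmon → sogevdasmon, gapgukus → sogapgukus, fesezus → sofesezus) add the prefix so-.
So nanfesof → sonanfesof.

sonanfesof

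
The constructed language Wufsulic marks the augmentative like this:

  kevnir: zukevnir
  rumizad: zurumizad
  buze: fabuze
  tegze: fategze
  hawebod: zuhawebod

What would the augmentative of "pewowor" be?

zupewowor

buze and kevnir both have 2 vowels yet inflect differently (fabuze, zukevnir), so the number of vowels is not what conditions the rule; the final letter is.
"pewowor" ends in -r. The one such stem in the data (kevnir → zukevnir) adds the prefix zu-, so the same rule applies.
So pewowor → zupewowor.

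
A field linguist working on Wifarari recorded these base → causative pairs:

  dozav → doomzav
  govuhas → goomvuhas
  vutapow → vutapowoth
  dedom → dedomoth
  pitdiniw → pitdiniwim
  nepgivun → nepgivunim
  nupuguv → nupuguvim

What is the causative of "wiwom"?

wiwomoth

vutapow and pitdiniw both end in -w yet inflect differently (vutapowoth, pitdiniwim), so the final letter is not what conditions the rule; the last vowel is.
"wiwom" has last vowel 'o'. The stems whose last vowel is 'o' (vutapow → vutapowoth, dedom → dedomoth) add -oth.
The other patterns: stems whose last vowel is 'a' insert -om- after the first vowel; stems whose last vowel is 'i' or 'u' add -im.
So wiwom → wiwomoth.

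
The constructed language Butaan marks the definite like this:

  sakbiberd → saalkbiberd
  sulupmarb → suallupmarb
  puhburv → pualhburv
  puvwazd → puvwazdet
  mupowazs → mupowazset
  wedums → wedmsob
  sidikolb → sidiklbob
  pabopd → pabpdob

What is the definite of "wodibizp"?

"wodibizp" has second-to-last letter 'z'. The stems whose second-to-last letter is 'z' (puvwazd → puvwazdet, mupowazs → mupowazset) add -et.
So wodibizp → wodibizpet.

wodibizpet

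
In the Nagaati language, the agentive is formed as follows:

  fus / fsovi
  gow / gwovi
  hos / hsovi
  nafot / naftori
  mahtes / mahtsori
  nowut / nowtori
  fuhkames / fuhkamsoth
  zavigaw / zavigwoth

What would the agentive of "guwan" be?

fus and mahtes both end in -s yet inflect differently (fsovi, mahtsori), so the final letter is not what conditions the rule; the number of vowels is.
"guwan" has 2 vowels. The stems with 2 vowels (nafot → naftori, mahtes → mahtsori, nowut → nowtori) delete the last vowel and add -ori.
The other patterns: stems with 1 vowel delete the last vowel and add -ovi; stems with 3 vowels delete the last vowel and add -oth.
So guwan → guwnori.

guwnori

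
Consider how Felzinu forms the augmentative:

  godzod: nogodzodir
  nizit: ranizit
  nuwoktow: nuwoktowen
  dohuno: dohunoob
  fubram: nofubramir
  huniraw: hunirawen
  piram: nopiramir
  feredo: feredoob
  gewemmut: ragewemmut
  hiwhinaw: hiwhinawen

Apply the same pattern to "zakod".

nozakodir

nuwoktow and feredo both have last vowel 'o' yet inflect differently (nuwoktowen, feredoob), so the last vowel is not what conditions the rule; the final letter is.
"zakod" ends in -d. The one such stem in the data (godzod → nogodzodir) adds no- … -ir around the stem, so the same rule applies.
The other patterns: stems ending in -w add -en; stems ending in -o add -ob; stems ending in -t add the prefix ra-.
So zakod → nozakodir.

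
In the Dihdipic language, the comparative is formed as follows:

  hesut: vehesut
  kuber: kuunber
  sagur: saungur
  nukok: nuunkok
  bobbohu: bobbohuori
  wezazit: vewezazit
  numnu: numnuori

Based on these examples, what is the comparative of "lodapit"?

velodapit

hesut and bobbohu both have last vowel 'u' yet inflect differently (vehesut, bobbohuori), so the last vowel is not what conditions the rule; the final letter is.
"lodapit" ends in -t. The stems ending in -t (hesut → vehesut, wezazit → vewezazit) add the prefix ve-.
The other patterns: stems ending in -u add -ori; stems ending in -k or -r insert -un- after the first vowel.
So lodapit → velodapit.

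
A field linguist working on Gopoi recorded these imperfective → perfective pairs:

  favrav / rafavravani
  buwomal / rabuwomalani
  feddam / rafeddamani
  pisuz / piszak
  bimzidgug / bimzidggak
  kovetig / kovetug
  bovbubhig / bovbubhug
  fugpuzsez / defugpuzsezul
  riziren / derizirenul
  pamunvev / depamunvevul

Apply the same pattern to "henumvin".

bimzidgug and kovetig both end in -g yet inflect differently (bimzidggak, kovetug), so the final letter is not what conditions the rule; the last vowel is.
"henumvin" has last vowel 'i'. The stems whose last vowel is 'i' (kovetig → kovetug, bovbubhig → bovbubhug) change the last vowel to 'u'.
So henumvin → henumvun.

henumvun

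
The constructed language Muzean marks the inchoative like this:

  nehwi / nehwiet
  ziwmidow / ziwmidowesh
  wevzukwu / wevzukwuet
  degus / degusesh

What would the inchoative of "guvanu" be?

guvanuet

wevzukwu and degus both have last vowel 'u' yet inflect differently (wevzukwuet, degusesh), so the last vowel is not what conditions the rule; whether the stem ends in a vowel or a consonant is.
"guvanu" ends in a vowel. The stems ending in a vowel (wevzukwu → wevzukwuet, nehwi → nehwiet) add -et.
The other pattern: stems ending in a consonant add -esh.
So guvanu → guvanuet.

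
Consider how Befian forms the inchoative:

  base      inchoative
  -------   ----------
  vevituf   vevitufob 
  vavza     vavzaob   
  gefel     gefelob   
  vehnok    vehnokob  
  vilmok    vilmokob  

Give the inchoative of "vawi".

vawiob

Every pair shown (vevituf → vevitufob, vavza → vavzaob, gefel → gefelob, …) follows the same rule: add -ob.
So vawi → vawiob.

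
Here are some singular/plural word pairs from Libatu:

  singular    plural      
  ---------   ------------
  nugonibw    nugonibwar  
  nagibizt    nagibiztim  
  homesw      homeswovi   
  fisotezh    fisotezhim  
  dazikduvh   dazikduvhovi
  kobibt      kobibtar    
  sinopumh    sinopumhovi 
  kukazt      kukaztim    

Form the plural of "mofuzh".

mofuzhim

kobibt and kukazt both end in -t yet inflect differently (kobibtar, kukaztim), so the final letter is not what conditions the rule; the second-to-last letter is.
"mofuzh" has second-to-last letter 'z'. The stems whose second-to-last letter is 'z' (kukazt → kukaztim, nagibizt → nagibiztim, fisotezh → fisotezhim) add -im.
The other patterns: stems whose second-to-last letter is 'b' add -ar; stems whose second-to-last letter is 'm', 's' or 'v' add -ovi.
So mofuzh → mofuzhim.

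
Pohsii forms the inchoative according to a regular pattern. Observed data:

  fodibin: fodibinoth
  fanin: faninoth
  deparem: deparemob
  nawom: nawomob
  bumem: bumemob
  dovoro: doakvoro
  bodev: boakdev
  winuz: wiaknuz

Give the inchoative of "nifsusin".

nifsusinoth

nawom and dovoro both have last vowel 'o' yet inflect differently (nawomob, doakvoro), so the last vowel is not what conditions the rule; the final letter is.
"nifsusin" ends in -n. The stems ending in -n (fodibin → fodibinoth, fanin → faninoth) add -oth.
The other patterns: stems ending in -m add -ob; stems ending in -o, -v or -z insert -ak- after the first vowel.
So nifsusin → nifsusinoth.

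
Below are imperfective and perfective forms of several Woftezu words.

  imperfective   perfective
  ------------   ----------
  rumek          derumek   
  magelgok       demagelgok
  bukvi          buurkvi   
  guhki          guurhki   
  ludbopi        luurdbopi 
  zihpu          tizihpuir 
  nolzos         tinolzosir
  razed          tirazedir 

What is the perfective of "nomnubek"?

denomnubek

magelgok and nolzos both have last vowel 'o' yet inflect differently (demagelgok, tinolzosir), so the last vowel is not what conditions the rule; the final letter is.
"nomnubek" ends in -k. The stems ending in -k (rumek → derumek, magelgok → demagelgok) add the prefix de-.
The other patterns: stems ending in -i insert -ur- after the first vowel; stems ending in -d, -s or -u add ti- … -ir around the stem.
So nomnubek → denomnubek.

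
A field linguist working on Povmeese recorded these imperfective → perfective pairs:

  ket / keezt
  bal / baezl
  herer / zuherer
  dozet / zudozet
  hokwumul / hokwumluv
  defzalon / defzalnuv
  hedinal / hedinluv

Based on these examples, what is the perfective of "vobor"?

zuvobor

ket and dozet both end in -t yet inflect differently (keezt, zudozet), so the final letter is not what conditions the rule; the number of vowels is.
"vobor" has 2 vowels. The stems with 2 vowels (herer → zuherer, dozet → zudozet) add the prefix zu-.
The other patterns: stems with 1 vowel insert -ez- after the first vowel; stems with 3 vowels delete the last vowel and add -uv.
So vobor → zuvobor.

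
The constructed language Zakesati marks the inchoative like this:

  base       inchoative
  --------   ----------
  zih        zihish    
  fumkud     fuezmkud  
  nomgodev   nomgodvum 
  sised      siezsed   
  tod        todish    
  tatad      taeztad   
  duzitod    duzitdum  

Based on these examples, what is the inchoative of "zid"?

zidish

tod and sised both end in -d yet inflect differently (todish, siezsed), so the final letter is not what conditions the rule; the number of vowels is.
"zid" has 1 vowel. The stems with 1 vowel (tod → todish, zih → zihish) add -ish.
The other patterns: stems with 2 vowels insert -ez- after the first vowel; stems with 3 vowels delete the last vowel and add -um.
So zid → zidish.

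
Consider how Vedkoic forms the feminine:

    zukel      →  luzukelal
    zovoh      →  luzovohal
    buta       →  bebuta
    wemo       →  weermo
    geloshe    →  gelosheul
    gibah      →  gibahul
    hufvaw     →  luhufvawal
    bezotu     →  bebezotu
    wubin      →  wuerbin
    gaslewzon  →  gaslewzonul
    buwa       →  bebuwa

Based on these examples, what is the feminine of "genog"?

"genog" begins with g-. The stems beginning with g- (gibah → gibahul, gaslewzon → gaslewzonul, geloshe → gelosheul) add -ul.
The other patterns: stems beginning with w- insert -er- after the first vowel; stems beginning with b- add the prefix be-; stems beginning with h- or z- add lu- … -al around the stem.
So genog → genogul.

genogul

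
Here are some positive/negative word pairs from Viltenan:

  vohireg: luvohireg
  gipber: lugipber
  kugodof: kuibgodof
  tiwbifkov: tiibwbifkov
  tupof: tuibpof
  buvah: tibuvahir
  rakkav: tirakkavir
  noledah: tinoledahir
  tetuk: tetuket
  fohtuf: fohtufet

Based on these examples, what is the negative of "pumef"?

lupumef

tiwbifkov and rakkav both end in -v yet inflect differently (tiibwbifkov, tirakkavir), so the final letter is not what conditions the rule; the last vowel is.
"pumef" has last vowel 'e'. The stems whose last vowel is 'e' (vohireg → luvohireg, gipber → lugipber) add the prefix lu-.
So pumef → lupumef.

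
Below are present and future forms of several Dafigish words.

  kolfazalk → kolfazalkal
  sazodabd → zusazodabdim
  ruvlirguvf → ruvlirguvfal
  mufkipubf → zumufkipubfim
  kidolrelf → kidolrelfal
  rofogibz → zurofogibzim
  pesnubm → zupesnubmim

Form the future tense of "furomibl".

mufkipubf and kidolrelf both end in -f yet inflect differently (zumufkipubfim, kidolrelfal), so the final letter is not what conditions the rule; the second-to-last letter is.
"furomibl" has second-to-last letter 'b'. The stems whose second-to-last letter is 'b' (sazodabd → zusazodabdim, mufkipubf → zumufkipubfim, pesnubm → zupesnubmim) add zu- … -im around the stem.
The other pattern: stems whose second-to-last letter is 'l' or 'v' add -al.
So furomibl → zufuromiblim.

zufuromiblim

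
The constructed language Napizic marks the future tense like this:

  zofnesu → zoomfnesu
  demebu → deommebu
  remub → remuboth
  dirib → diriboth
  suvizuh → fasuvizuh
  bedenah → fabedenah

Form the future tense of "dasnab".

dasnaboth

zofnesu and remub both have last vowel 'u' yet inflect differently (zoomfnesu, remuboth), so the last vowel is not what conditions the rule; the final letter is.
"dasnab" ends in -b. The stems ending in -b (remub → remuboth, dirib → diriboth) add -oth.
So dasnab → dasnaboth.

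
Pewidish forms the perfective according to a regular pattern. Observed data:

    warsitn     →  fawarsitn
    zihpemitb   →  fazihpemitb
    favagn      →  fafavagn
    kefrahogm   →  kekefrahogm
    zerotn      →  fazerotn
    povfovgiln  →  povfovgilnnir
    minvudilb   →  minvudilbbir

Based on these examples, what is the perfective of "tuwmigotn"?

fatuwmigotn

warsitn and povfovgiln both end in -n yet inflect differently (fawarsitn, povfovgilnnir), so the final letter is not what conditions the rule; the second-to-last letter is.
"tuwmigotn" has second-to-last letter 't'. The stems whose second-to-last letter is 't' (warsitn → fawarsitn, zihpemitb → fazihpemitb, zerotn → fazerotn) add the prefix fa-.
The other patterns: stems whose second-to-last letter is 'g' repeat the first consonant+vowel as a prefix; stems whose second-to-last letter is 'l' double the final consonant and add -ir.
So tuwmigotn → fatuwmigotn.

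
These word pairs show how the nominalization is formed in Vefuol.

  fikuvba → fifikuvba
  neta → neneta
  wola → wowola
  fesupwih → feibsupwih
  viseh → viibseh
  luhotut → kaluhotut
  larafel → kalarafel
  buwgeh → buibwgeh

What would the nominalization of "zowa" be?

zozowa

"zowa" ends in -a. The stems ending in -a (wola → wowola, fikuvba → fifikuvba, neta → neneta) repeat the first consonant+vowel as a prefix.
The other patterns: stems ending in -l or -t add the prefix ka-; stems ending in -h insert -ib- after the first vowel.
So zowa → zozowa.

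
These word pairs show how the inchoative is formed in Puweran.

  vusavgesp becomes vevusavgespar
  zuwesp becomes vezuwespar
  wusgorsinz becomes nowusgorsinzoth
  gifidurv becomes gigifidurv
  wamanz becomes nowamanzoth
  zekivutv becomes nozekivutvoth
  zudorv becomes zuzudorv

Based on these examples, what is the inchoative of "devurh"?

dedevurh

"devurh" has second-to-last letter 'r'. The stems whose second-to-last letter is 'r' (gifidurv → gigifidurv, zudorv → zuzudorv) repeat the first consonant+vowel as a prefix.
The other patterns: stems whose second-to-last letter is 's' add ve- … -ar around the stem; stems whose second-to-last letter is 'n' or 't' add no- … -oth around the stem.
So devurh → dedevurh.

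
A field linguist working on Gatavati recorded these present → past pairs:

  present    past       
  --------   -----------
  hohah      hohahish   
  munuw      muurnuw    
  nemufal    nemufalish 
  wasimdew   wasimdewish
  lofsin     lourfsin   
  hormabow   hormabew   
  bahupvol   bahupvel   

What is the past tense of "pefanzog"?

munuw and wasimdew both end in -w yet inflect differently (muurnuw, wasimdewish), so the final letter is not what conditions the rule; the last vowel is.
"pefanzog" has last vowel 'o'. The stems whose last vowel is 'o' (bahupvol → bahupvel, hormabow → hormabew) change the last vowel to 'e'.
The other patterns: stems whose last vowel is 'i' or 'u' insert -ur- after the first vowel; stems whose last vowel is 'a' or 'e' add -ish.
So pefanzog → pefanzeg.

pefanzeg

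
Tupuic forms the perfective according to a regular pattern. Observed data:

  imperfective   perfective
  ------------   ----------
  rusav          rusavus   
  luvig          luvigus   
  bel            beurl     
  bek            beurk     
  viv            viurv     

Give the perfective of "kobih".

rusav and viv both end in -v yet inflect differently (rusavus, viurv), so the final letter is not what conditions the rule; the number of vowels is.
"kobih" has 2 vowels. The stems with 2 vowels (rusav → rusavus, luvig → luvigus) add -us.
The other pattern: stems with 1 vowel insert -ur- after the first vowel.
So kobih → kobihus.

kobihus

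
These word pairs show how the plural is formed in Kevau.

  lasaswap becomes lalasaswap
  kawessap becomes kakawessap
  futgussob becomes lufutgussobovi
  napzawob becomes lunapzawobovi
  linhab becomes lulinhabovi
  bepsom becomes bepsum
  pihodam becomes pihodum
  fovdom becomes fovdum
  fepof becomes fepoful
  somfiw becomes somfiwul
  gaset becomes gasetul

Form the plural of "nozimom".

nozimum

"nozimom" ends in -m. The stems ending in -m (bepsom → bepsum, pihodam → pihodum, fovdom → fovdum) change the last vowel to 'u'.
So nozimom → nozimum.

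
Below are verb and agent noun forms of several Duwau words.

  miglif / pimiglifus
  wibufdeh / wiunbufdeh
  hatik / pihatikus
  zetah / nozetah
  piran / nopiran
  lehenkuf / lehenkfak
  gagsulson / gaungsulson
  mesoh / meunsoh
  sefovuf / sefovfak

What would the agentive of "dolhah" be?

nodolhah

"dolhah" has last vowel 'a'. The stems whose last vowel is 'a' (zetah → nozetah, piran → nopiran) add the prefix no-.
The other patterns: stems whose last vowel is 'u' delete the last vowel and add -ak; stems whose last vowel is 'i' add pi- … -us around the stem; stems whose last vowel is 'e' or 'o' insert -un- after the first vowel.
So dolhah → nodolhah.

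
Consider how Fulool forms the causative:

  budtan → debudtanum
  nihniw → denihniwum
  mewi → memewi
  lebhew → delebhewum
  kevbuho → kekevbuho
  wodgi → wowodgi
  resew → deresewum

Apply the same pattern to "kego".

wodgi and nihniw both have last vowel 'i' yet inflect differently (wowodgi, denihniwum), so the last vowel is not what conditions the rule; whether the stem ends in a vowel or a consonant is.
"kego" ends in a vowel. The stems ending in a vowel (wodgi → wowodgi, mewi → memewi, kevbuho → kekevbuho) repeat the first consonant+vowel as a prefix.
The other pattern: stems ending in a consonant add de- … -um around the stem.
So kego → kekego.

kekego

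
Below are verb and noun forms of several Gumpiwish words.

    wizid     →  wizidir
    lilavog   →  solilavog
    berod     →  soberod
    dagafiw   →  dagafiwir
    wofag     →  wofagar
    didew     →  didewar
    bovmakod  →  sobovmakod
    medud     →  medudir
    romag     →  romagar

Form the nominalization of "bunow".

wofag and lilavog both end in -g yet inflect differently (wofagar, solilavog), so the final letter is not what conditions the rule; the last vowel is.
"bunow" has last vowel 'o'. The stems whose last vowel is 'o' (lilavog → solilavog, berod → soberod, bovmakod → sobovmakod) add the prefix so-.
The other patterns: stems whose last vowel is 'a' or 'e' add -ar; stems whose last vowel is 'i' or 'u' add -ir.
So bunow → sobunow.

sobunow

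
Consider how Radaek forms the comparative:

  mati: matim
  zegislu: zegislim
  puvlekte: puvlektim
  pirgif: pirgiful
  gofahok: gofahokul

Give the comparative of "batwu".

batwim

"batwu" ends in a vowel. The stems ending in a vowel (mati → matim, zegislu → zegislim, puvlekte → puvlektim) drop the final letter and add -im.
So batwu → batwim.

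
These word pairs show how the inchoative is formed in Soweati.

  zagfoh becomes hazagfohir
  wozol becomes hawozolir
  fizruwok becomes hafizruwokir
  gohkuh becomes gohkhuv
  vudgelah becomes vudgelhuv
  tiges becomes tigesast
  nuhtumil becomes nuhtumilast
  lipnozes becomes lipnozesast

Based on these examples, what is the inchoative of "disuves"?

disuvesast

zagfoh and gohkuh both end in -h yet inflect differently (hazagfohir, gohkhuv), so the final letter is not what conditions the rule; the last vowel is.
"disuves" has last vowel 'e'. The stems whose last vowel is 'e' (tiges → tigesast, lipnozes → lipnozesast) add -ast.
So disuves → disuvesast.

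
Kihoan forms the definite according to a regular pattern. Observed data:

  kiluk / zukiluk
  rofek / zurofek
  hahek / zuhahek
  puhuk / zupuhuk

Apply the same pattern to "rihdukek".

zurihdukek

Every pair shown (kiluk → zukiluk, rofek → zurofek, hahek → zuhahek, …) follows the same rule: add the prefix zu-.
So rihdukek → zurihdukek.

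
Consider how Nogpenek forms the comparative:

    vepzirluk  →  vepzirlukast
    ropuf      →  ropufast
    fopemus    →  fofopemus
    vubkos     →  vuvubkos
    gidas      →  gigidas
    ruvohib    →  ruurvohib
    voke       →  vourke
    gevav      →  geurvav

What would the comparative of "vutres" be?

vepzirluk and fopemus both have last vowel 'u' yet inflect differently (vepzirlukast, fofopemus), so the last vowel is not what conditions the rule; the final letter is.
"vutres" ends in -s. The stems ending in -s (fopemus → fofopemus, vubkos → vuvubkos, gidas → gigidas) repeat the first consonant+vowel as a prefix.
So vutres → vuvutres.

vuvutres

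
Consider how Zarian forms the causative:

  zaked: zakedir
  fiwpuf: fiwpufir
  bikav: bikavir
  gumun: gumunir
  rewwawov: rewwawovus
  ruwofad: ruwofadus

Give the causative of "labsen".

bikav and rewwawov both end in -v yet inflect differently (bikavir, rewwawovus), so the final letter is not what conditions the rule; the number of vowels is.
"labsen" has 2 vowels. The stems with 2 vowels (zaked → zakedir, fiwpuf → fiwpufir, bikav → bikavir) add -ir.
The other pattern: stems with 3 vowels add -us.
So labsen → labsenir.

labsenir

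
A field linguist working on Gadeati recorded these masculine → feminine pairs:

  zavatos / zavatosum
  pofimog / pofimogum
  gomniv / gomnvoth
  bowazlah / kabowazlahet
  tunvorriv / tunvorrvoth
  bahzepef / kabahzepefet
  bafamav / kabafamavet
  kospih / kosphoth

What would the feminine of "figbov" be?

figbovum

"figbov" has last vowel 'o'. The stems whose last vowel is 'o' (zavatos → zavatosum, pofimog → pofimogum) add -um.
So figbov → figbovum.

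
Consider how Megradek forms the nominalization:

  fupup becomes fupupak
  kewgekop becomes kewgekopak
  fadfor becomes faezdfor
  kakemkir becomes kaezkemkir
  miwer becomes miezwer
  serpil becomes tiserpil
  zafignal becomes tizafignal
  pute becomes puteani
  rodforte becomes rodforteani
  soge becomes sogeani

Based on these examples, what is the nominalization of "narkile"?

narkileani

"narkile" ends in -e. The stems ending in -e (pute → puteani, rodforte → rodforteani, soge → sogeani) add -ani.
The other patterns: stems ending in -p add -ak; stems ending in -r insert -ez- after the first vowel; stems ending in -l add the prefix ti-.
So narkile → narkileani.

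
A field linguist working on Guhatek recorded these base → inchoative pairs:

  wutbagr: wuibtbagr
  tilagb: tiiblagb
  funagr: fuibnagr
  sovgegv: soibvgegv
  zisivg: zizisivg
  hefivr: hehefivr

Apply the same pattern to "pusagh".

"pusagh" has second-to-last letter 'g'. The stems whose second-to-last letter is 'g' (wutbagr → wuibtbagr, tilagb → tiiblagb, funagr → fuibnagr) insert -ib- after the first vowel.
So pusagh → puibsagh.

puibsagh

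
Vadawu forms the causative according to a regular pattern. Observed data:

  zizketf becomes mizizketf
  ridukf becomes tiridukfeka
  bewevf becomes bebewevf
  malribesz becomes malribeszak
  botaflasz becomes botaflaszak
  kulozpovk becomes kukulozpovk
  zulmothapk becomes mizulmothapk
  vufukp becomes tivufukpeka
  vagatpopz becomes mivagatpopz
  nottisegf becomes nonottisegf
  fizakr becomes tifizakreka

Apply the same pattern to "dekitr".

midekitr

ridukf and zizketf both end in -f yet inflect differently (tiridukfeka, mizizketf), so the final letter is not what conditions the rule; the second-to-last letter is.
"dekitr" has second-to-last letter 't'. The one such stem in the data (zizketf → mizizketf) adds the prefix mi-, so the same rule applies.
The other patterns: stems whose second-to-last letter is 'k' add ti- … -eka around the stem; stems whose second-to-last letter is 's' add -ak; stems whose second-to-last letter is 'g' or 'v' repeat the first consonant+vowel as a prefix.
So dekitr → midekitr.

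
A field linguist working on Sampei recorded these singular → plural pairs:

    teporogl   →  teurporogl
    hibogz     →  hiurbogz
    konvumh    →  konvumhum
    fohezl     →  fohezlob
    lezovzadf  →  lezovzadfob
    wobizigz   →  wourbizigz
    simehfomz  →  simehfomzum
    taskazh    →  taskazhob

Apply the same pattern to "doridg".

hibogz and simehfomz both end in -z yet inflect differently (hiurbogz, simehfomzum), so the final letter is not what conditions the rule; the second-to-last letter is.
"doridg" has second-to-last letter 'd'. The one such stem in the data (lezovzadf → lezovzadfob) adds -ob, so the same rule applies.
The other patterns: stems whose second-to-last letter is 'g' insert -ur- after the first vowel; stems whose second-to-last letter is 'm' add -um.
So doridg → doridgob.

doridgob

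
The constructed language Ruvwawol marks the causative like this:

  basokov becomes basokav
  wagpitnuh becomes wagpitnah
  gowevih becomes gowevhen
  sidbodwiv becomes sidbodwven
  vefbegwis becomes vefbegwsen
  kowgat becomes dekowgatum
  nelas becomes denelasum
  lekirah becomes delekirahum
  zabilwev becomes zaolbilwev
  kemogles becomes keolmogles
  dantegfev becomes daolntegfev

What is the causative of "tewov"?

tewav

wagpitnuh and gowevih both end in -h yet inflect differently (wagpitnah, gowevhen), so the final letter is not what conditions the rule; the last vowel is.
"tewov" has last vowel 'o'. The one such stem in the data (basokov → basokav) changes the last vowel to 'a' (as does wagpitnuh), so the same rule applies.
So tewov → tewav.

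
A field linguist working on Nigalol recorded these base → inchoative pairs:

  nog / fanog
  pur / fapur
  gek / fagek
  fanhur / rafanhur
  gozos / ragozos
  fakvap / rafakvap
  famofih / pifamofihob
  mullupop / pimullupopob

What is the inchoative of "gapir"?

ragapir

pur and fanhur both end in -r yet inflect differently (fapur, rafanhur), so the final letter is not what conditions the rule; the number of vowels is.
"gapir" has 2 vowels. The stems with 2 vowels (fanhur → rafanhur, gozos → ragozos, fakvap → rafakvap) add the prefix ra-.
So gapir → ragapir.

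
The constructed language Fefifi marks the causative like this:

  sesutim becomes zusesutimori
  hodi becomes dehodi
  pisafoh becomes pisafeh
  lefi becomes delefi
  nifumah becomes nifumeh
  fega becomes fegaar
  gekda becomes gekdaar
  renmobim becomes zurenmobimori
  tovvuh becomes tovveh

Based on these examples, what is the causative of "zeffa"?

zeffaar

"zeffa" ends in -a. The stems ending in -a (fega → fegaar, gekda → gekdaar) add -ar.
So zeffa → zeffaar.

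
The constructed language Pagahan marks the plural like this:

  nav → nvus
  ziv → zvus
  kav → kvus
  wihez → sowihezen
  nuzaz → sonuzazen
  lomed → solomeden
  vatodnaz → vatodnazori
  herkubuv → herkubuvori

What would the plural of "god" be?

wihez and vatodnaz both end in -z yet inflect differently (sowihezen, vatodnazori), so the final letter is not what conditions the rule; the number of vowels is.
"god" has 1 vowel. The stems with 1 vowel (nav → nvus, ziv → zvus, kav → kvus) delete the last vowel and add -us.
So god → gdus.

gdus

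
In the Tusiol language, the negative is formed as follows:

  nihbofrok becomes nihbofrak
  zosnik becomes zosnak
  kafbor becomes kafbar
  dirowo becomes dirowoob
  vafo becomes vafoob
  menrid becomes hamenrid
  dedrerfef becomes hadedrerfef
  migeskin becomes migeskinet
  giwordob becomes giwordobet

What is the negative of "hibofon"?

hibofonet

nihbofrok and dirowo both have last vowel 'o' yet inflect differently (nihbofrak, dirowoob), so the last vowel is not what conditions the rule; the final letter is.
"hibofon" ends in -n. The one such stem in the data (migeskin → migeskinet) adds -et, so the same rule applies.
So hibofon → hibofonet.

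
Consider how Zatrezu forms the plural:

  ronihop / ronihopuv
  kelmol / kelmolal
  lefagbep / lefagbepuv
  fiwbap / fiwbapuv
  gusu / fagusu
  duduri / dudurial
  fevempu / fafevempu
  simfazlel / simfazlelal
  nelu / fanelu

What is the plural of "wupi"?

"wupi" ends in -i. The one such stem in the data (duduri → dudurial) adds -al, so the same rule applies.
The other patterns: stems ending in -p add -uv; stems ending in -u add the prefix fa-.
So wupi → wupial.

wupial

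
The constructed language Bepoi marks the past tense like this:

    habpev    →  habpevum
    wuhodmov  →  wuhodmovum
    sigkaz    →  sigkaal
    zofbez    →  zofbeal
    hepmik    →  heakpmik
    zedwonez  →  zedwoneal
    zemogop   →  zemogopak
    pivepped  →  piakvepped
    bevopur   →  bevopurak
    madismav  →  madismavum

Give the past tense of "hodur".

wuhodmov and zemogop both have last vowel 'o' yet inflect differently (wuhodmovum, zemogopak), so the last vowel is not what conditions the rule; the final letter is.
"hodur" ends in -r. The one such stem in the data (bevopur → bevopurak) adds -ak, so the same rule applies.
The other patterns: stems ending in -v add -um; stems ending in -z drop the final letter and add -al; stems ending in -d or -k insert -ak- after the first vowel.
So hodur → hodurak.

hodurak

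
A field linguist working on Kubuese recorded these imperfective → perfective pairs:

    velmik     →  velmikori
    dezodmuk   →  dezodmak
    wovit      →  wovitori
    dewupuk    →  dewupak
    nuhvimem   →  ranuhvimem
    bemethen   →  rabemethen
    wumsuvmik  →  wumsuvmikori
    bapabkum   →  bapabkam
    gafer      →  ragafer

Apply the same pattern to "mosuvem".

ramosuvem

bapabkum and nuhvimem both end in -m yet inflect differently (bapabkam, ranuhvimem), so the final letter is not what conditions the rule; the last vowel is.
"mosuvem" has last vowel 'e'. The stems whose last vowel is 'e' (nuhvimem → ranuhvimem, bemethen → rabemethen, gafer → ragafer) add the prefix ra-.
The other patterns: stems whose last vowel is 'u' change the last vowel to 'a'; stems whose last vowel is 'i' add -ori.
So mosuvem → ramosuvem.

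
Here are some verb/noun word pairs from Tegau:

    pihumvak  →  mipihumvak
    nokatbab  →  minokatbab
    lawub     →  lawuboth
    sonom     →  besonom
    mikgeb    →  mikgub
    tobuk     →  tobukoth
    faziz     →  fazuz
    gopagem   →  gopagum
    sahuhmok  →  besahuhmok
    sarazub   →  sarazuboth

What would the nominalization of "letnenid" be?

"letnenid" has last vowel 'i'. The one such stem in the data (faziz → fazuz) changes the last vowel to 'u' (as do gopagem, mikgeb), so the same rule applies.
So letnenid → letnenud.

letnenud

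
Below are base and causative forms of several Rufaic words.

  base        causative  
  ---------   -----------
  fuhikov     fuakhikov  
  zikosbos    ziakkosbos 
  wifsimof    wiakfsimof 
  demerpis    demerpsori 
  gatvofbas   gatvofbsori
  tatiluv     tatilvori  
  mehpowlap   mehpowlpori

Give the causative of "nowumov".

noakwumov

zikosbos and demerpis both end in -s yet inflect differently (ziakkosbos, demerpsori), so the final letter is not what conditions the rule; the last vowel is.
"nowumov" has last vowel 'o'. The stems whose last vowel is 'o' (fuhikov → fuakhikov, zikosbos → ziakkosbos, wifsimof → wiakfsimof) insert -ak- after the first vowel.
The other pattern: stems whose last vowel is 'a', 'i' or 'u' delete the last vowel and add -ori.
So nowumov → noakwumov.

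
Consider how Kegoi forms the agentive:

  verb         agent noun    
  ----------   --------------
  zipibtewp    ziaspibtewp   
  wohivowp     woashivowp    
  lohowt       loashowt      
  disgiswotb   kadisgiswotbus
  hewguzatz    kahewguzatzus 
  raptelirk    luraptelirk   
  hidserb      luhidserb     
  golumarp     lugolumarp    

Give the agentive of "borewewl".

disgiswotb and hidserb both end in -b yet inflect differently (kadisgiswotbus, luhidserb), so the final letter is not what conditions the rule; the second-to-last letter is.
"borewewl" has second-to-last letter 'w'. The stems whose second-to-last letter is 'w' (zipibtewp → ziaspibtewp, wohivowp → woashivowp, lohowt → loashowt) insert -as- after the first vowel.
The other patterns: stems whose second-to-last letter is 't' add ka- … -us around the stem; stems whose second-to-last letter is 'r' add the prefix lu-.
So borewewl → boasrewewl.

boasrewewl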